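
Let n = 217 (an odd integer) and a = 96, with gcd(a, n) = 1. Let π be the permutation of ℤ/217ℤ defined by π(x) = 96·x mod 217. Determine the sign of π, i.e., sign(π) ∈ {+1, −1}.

+1

Start at x=96: 96 → 102 → 27 → 205 → 150 → 78 → 110 → … (one orbit).
Cycle lengths of π_96 on ℤ/217ℤ: [30, 30, 30, 30, 30, 30, 30, 6, 1]; 9 cycles in total.
9 cycles on 217: each ℓ→(−1)^(ℓ−1), product (−1)^208 = +1.
The Jacobi symbol (96|217) = +1 (Zolotarev) agrees.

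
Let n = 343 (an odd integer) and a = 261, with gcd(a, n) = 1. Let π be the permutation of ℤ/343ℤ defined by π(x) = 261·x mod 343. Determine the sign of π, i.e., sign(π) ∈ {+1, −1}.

Start at x=123: 123 → 204 → 79 → 39 → 232 → 184 → 4 → … (one orbit).
π_261 has 7 disjoint cycles with lengths [147, 147, 21, 21, 3, 3, 1] on {0,…,342}.
7 cycles on 343: each ℓ→(−1)^(ℓ−1), product (−1)^336 = +1.

+1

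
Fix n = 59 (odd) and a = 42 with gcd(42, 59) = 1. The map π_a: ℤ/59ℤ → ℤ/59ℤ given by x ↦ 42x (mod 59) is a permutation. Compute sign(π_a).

-1

Start at x=52: 52 → 1 → 42 → 53 → 43 → 36 → 37 → … (one orbit).
Cycle lengths of π_42 on ℤ/59ℤ: [58, 1]; 2 cycles in total.
n − c = 59 − 2 = 57; sign = (−1)^57 = -1.
(42|59)_J = -1 (Zolotarev's lemma cross-check).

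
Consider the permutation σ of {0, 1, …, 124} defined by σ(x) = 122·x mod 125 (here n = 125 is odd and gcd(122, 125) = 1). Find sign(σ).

Start at x=1: 1 → 122 → 9 → 98 → 81 → 7 → 104 → … (one orbit).
Cycle type of π: 100 + 20 + 4 + 1; total 4 cycles.
sign(π) = (−1)^{n − #cycles} = (−1)^{125−4} = (−1)^121 = -1.

-1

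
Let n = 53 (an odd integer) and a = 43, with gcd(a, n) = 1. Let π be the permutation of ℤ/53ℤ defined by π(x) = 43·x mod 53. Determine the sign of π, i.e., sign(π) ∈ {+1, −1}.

Trace 38: π^k(38) = [38, 44, 37, 1, 43, 47, 7] for k=0..6.
The orbit structure of x ↦ 43x mod 53: 3 orbits of sizes [26, 26, 1].
With 3 cycles on 53 points, sign = (−1)^{53−3} = +1.
Via Zolotarev, sign(π_{43}) = (43|53) = +1.

+1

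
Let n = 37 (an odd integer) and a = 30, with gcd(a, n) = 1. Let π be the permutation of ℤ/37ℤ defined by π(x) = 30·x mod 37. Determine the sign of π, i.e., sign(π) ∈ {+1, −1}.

Orbit of 26 under x↦30x: [26, 3, 16, 36, 7, 25, 10]… (length divides ord_37(30)).
Decompose π into cycles: lengths [18, 18, 1] (3 cycles, including the fixed point 0).
With 3 cycles on 37 points, sign = (−1)^{37−3} = +1.

+1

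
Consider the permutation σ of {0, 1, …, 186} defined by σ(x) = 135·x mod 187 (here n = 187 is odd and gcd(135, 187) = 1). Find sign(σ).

+1

Start at x=137: 137 → 169 → 1 → 135 → 86 → 16 → 103 → … (one orbit).
Cycle type of π: 10×16 + 5×2 + 2×8 + 1; total 27 cycles.
With 27 cycles on 187 points, sign = (−1)^{187−27} = +1.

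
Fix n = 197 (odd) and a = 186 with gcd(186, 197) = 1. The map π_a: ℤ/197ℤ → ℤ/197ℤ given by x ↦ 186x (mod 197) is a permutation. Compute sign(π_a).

Orbit of 150 under x↦186x: [150, 123, 26, 108, 191, 66, 62]… (length divides ord_197(186)).
The orbit structure of x ↦ 186x mod 197: 2 orbits of sizes [196, 1].
Σ(ℓ_i−1) = 197−2 = 195; sign = (−1)^195 = -1.

-1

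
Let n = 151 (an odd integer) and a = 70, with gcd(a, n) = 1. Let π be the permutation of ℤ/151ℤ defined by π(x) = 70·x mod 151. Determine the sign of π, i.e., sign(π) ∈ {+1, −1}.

-1

Start at x=84: 84 → 142 → 125 → 143 → 44 → 60 → 123 → … (one orbit).
Cycle type of π: 50×3 + 1; total 4 cycles.
Σ(ℓ_i−1) = 151−4 = 147; sign = (−1)^147 = -1.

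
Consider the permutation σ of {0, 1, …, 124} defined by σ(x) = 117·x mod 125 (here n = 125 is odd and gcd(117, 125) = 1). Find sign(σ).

-1

Trace 22: π^k(22) = [22, 74, 33, 111, 112, 104, 43] for k=0..6.
The orbit structure of x ↦ 117x mod 125: 4 orbits of sizes [100, 20, 4, 1].
With 4 cycles on 125 points, sign = (−1)^{125−4} = -1.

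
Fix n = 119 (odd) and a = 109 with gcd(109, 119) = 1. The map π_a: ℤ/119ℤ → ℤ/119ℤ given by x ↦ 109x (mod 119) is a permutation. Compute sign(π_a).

Orbit of 106 under x↦109x: [106, 11, 9, 29, 67, 44, 36]… (length divides ord_119(109)).
6 cycles of lengths [48, 48, 16, 3, 3, 1].
119 − 6 = 113 transpositions; sign(π) = (−1)^113 = -1.

-1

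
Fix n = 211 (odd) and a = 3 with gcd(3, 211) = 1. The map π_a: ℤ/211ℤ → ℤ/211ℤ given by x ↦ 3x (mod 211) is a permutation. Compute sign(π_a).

Start at x=12: 12 → 36 → 108 → 113 → 128 → 173 → 97 → … (one orbit).
Cycle type of π: 210 + 1; total 2 cycles.
2 cycles on 211: each ℓ→(−1)^(ℓ−1), product (−1)^209 = -1.

-1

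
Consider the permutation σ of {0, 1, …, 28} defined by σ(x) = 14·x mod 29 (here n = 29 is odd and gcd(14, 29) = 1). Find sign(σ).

-1

Trace 18: π^k(18) = [18, 20, 19, 5, 12, 23, 3] for k=0..6.
Decompose π into cycles: lengths [28, 1] (2 cycles, including the fixed point 0).
2 cycles on 29: each ℓ→(−1)^(ℓ−1), product (−1)^27 = -1.
Check: (14/29) = -1 by Zolotarev.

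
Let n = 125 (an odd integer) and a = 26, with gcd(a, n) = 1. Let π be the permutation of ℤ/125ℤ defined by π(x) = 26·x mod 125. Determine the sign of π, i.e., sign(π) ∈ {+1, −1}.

+1

Start at x=76: 76 → 101 → 1 → 26 → 51 → 76 (one orbit).
π_26 has 45 disjoint cycles with lengths [5, 5, 5, 5, 5, 5, 5, 5, 5, 5, 5, 5, 5, 5, 5, 5, 5, 5, 5, 5, 1, 1, 1, 1, 1, 1, 1, 1, 1, 1, 1, 1, 1, 1, 1, 1, 1, 1, 1, 1, 1, 1, 1, 1, 1] on {0,…,124}.
125 − 45 = 80 transpositions; sign(π) = (−1)^80 = +1.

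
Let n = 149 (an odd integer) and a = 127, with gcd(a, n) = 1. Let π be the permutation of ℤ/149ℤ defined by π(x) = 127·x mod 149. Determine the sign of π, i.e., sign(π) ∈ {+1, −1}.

+1

Start at x=140: 140 → 49 → 114 → 25 → 46 → 31 → 63 → … (one orbit).
5 cycles of lengths [37, 37, 37, 37, 1].
Σ(ℓ_i−1) = 149−5 = 144; sign = (−1)^144 = +1.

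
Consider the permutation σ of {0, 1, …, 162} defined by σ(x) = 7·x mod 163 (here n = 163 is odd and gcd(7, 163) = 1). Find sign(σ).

-1

Orbit of 18 under x↦7x: [18, 126, 67, 143, 23, 161, 149]… (length divides ord_163(7)).
Decompose π into cycles: lengths [162, 1] (2 cycles, including the fixed point 0).
Σ(ℓ_i−1) = 163−2 = 161; sign = (−1)^161 = -1.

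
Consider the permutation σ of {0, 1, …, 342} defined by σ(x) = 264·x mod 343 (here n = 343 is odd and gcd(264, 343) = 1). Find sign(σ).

Orbit of 325 under x↦264x: [325, 50, 166, 263, 146, 128, 178]… (length divides ord_343(264)).
Cycle lengths of π_264 on ℤ/343ℤ: [42, 42, 42, 42, 42, 42, 42, 6, 6, 6, 6, 6, 6, 6, 6, 1]; 16 cycles in total.
n − c = 343 − 16 = 327; sign = (−1)^327 = -1.
Zolotarev: (264|343) = -1, matching the cycle-count sign.

-1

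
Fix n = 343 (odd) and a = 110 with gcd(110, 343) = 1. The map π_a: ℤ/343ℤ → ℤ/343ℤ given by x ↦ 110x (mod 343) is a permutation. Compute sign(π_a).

Trace 213: π^k(213) = [213, 106, 341, 123, 153, 23, 129] for k=0..6.
π_110 has 4 disjoint cycles with lengths [294, 42, 6, 1] on {0,…,342}.
343 − 4 = 339 transpositions; sign(π) = (−1)^339 = -1.

-1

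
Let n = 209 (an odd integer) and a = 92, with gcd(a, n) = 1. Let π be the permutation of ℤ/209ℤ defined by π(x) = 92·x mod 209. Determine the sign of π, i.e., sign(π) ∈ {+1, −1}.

Orbit of 125 under x↦92x: [125, 5, 42, 102, 188, 158, 115]… (length divides ord_209(92)).
9 cycles of lengths [45, 45, 45, 45, 9, 9, 5, 5, 1].
n − c = 209 − 9 = 200; sign = (−1)^200 = +1.
Zolotarev: (92|209) = +1, matching the cycle-count sign.

+1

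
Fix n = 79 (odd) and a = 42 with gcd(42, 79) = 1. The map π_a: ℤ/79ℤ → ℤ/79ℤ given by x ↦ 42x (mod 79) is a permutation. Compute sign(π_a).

Orbit of 38 under x↦42x: [38, 16, 40, 21, 13, 72, 22]… (length divides ord_79(42)).
3 cycles of lengths [39, 39, 1].
With 3 cycles on 79 points, sign = (−1)^{79−3} = +1.
The Jacobi symbol (42|79) = +1 (Zolotarev) agrees.

+1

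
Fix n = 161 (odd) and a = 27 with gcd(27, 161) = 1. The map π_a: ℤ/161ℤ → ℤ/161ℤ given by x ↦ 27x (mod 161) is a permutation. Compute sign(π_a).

Orbit of 141 under x↦27x: [141, 104, 71, 146, 78, 13, 29]… (length divides ord_161(27)).
Cycle type of π: 22×6 + 11×2 + 2×3 + 1; total 12 cycles.
161 − 12 = 149 transpositions; sign(π) = (−1)^149 = -1.

-1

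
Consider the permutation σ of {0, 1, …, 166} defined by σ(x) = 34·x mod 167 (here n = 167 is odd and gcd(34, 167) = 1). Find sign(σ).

-1

Start at x=158: 158 → 28 → 117 → 137 → 149 → 56 → 67 → … (one orbit).
Cycle type of π: 166 + 1; total 2 cycles.
n − c = 167 − 2 = 165; sign = (−1)^165 = -1.
Zolotarev: (34|167) = -1, matching the cycle-count sign.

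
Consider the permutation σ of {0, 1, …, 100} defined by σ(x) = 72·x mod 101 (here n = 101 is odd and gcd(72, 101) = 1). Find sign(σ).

-1

Start at x=38: 38 → 9 → 42 → 95 → 73 → 4 → 86 → … (one orbit).
2 cycles of lengths [100, 1].
n − c = 101 − 2 = 99; sign = (−1)^99 = -1.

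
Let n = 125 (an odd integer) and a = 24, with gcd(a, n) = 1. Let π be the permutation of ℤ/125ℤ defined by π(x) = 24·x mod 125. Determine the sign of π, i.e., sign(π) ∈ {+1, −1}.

+1

Start at x=1: 1 → 24 → 76 → 74 → 26 → 124 → 101 → … (one orbit).
The orbit structure of x ↦ 24x mod 125: 23 orbits of sizes [10, 10, 10, 10, 10, 10, 10, 10, 10, 10, 2, 2, 2, 2, 2, 2, 2, 2, 2, 2, 2, 2, 1].
n − c = 125 − 23 = 102; sign = (−1)^102 = +1.
(24|125)_J = +1 (Zolotarev's lemma cross-check).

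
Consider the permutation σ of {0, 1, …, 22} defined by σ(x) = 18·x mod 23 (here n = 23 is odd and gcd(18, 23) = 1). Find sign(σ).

+1

Start at x=16: 16 → 12 → 9 → 1 → 18 → 2 → 13 → … (one orbit).
3 cycles of lengths [11, 11, 1].
n − c = 23 − 3 = 20; sign = (−1)^20 = +1.
The Jacobi symbol (18|23) = +1 (Zolotarev) agrees.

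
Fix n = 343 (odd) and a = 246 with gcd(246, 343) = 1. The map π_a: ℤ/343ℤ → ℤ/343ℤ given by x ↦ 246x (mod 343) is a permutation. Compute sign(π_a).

+1

Orbit of 246 under x↦246x: [246, 148, 50, 295, 197, 99, 1]… (length divides ord_343(246)).
Cycle type of π: 7×42 + 1×49; total 91 cycles.
n − c = 343 − 91 = 252; sign = (−1)^252 = +1.
Zolotarev: (246|343) = +1, matching the cycle-count sign.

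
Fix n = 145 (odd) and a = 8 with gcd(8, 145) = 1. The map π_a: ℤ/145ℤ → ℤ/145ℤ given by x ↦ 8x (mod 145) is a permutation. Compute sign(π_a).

Start at x=68: 68 → 109 → 2 → 16 → 128 → 9 → 72 → … (one orbit).
Cycle lengths of π_8 on ℤ/145ℤ: [28, 28, 28, 28, 28, 4, 1]; 7 cycles in total.
145 − 7 = 138 transpositions; sign(π) = (−1)^138 = +1.

+1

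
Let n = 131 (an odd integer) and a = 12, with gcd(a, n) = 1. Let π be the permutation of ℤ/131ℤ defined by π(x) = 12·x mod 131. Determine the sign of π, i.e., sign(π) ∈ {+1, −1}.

Start at x=43: 43 → 123 → 35 → 27 → 62 → 89 → 20 → … (one orbit).
Decompose π into cycles: lengths [65, 65, 1] (3 cycles, including the fixed point 0).
n − c = 131 − 3 = 128; sign = (−1)^128 = +1.
Check: (12/131) = +1 by Zolotarev.

+1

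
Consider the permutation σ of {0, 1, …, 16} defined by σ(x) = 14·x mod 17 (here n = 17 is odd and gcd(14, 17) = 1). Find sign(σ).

-1

Start at x=8: 8 → 10 → 4 → 5 → 2 → 11 → 1 → … (one orbit).
2 cycles of lengths [16, 1].
17 − 2 = 15 transpositions; sign(π) = (−1)^15 = -1.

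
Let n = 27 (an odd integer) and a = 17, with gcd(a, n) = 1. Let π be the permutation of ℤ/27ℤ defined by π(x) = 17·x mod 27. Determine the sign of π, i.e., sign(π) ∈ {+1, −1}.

Orbit of 19 under x↦17x: [19, 26, 10, 8, 1, 17]… (length divides ord_27(17)).
Cycle lengths of π_17 on ℤ/27ℤ: [6, 6, 6, 2, 2, 2, 2, 1]; 8 cycles in total.
n − c = 27 − 8 = 19; sign = (−1)^19 = -1.
Via Zolotarev, sign(π_{17}) = (17|27) = -1.

-1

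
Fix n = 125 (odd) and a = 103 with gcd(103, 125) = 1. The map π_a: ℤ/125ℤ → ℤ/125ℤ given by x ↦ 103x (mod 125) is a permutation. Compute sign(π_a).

-1

Trace 93: π^k(93) = [93, 79, 12, 111, 58, 99, 72] for k=0..6.
The orbit structure of x ↦ 103x mod 125: 4 orbits of sizes [100, 20, 4, 1].
n − c = 125 − 4 = 121; sign = (−1)^121 = -1.
Zolotarev: (103|125) = -1, matching the cycle-count sign.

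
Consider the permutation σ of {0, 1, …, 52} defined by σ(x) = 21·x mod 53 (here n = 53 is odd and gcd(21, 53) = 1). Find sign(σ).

Start at x=40: 40 → 45 → 44 → 23 → 6 → 20 → 49 → … (one orbit).
The orbit structure of x ↦ 21x mod 53: 2 orbits of sizes [52, 1].
sign(π) = (−1)^{n − #cycles} = (−1)^{53−2} = (−1)^51 = -1.
Check: (21/53) = -1 by Zolotarev.

-1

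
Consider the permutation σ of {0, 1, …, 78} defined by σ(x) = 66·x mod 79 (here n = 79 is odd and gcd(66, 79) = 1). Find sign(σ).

Orbit of 74 under x↦66x: [74, 65, 24, 4, 27, 44, 60]… (length divides ord_79(66)).
π_66 has 2 disjoint cycles with lengths [78, 1] on {0,…,78}.
79 − 2 = 77 transpositions; sign(π) = (−1)^77 = -1.
Zolotarev: (66|79) = -1, matching the cycle-count sign.

-1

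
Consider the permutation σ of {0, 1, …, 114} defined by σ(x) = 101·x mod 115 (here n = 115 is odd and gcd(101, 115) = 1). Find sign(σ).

Trace 16: π^k(16) = [16, 6, 31, 26, 96, 36, 71] for k=0..6.
The orbit structure of x ↦ 101x mod 115: 15 orbits of sizes [11, 11, 11, 11, 11, 11, 11, 11, 11, 11, 1, 1, 1, 1, 1].
15 cycles on 115: each ℓ→(−1)^(ℓ−1), product (−1)^100 = +1.
Zolotarev: (101|115) = +1, matching the cycle-count sign.

+1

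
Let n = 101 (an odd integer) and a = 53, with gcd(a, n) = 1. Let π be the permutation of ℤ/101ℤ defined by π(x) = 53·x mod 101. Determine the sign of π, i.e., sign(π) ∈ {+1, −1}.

Trace 27: π^k(27) = [27, 17, 93, 81, 51, 77, 41] for k=0..6.
The orbit structure of x ↦ 53x mod 101: 2 orbits of sizes [100, 1].
Σ(ℓ_i−1) = 101−2 = 99; sign = (−1)^99 = -1.
Check: (53/101) = -1 by Zolotarev.

-1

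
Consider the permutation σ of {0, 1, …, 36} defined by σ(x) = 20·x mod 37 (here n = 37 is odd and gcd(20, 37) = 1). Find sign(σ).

Orbit of 15 under x↦20x: [15, 4, 6, 9, 32, 11, 35]… (length divides ord_37(20)).
Decompose π into cycles: lengths [36, 1] (2 cycles, including the fixed point 0).
n − c = 37 − 2 = 35; sign = (−1)^35 = -1.
(20|37)_J = -1 (Zolotarev's lemma cross-check).

-1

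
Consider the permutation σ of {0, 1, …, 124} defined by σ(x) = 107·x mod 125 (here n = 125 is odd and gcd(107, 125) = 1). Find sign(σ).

Trace 32: π^k(32) = [32, 49, 118, 1, 107, 74, 43] for k=0..6.
Decompose π into cycles: lengths [20, 20, 20, 20, 20, 4, 4, 4, 4, 4, 4, 1] (12 cycles, including the fixed point 0).
Σ(ℓ_i−1) = 125−12 = 113; sign = (−1)^113 = -1.
Zolotarev: (107|125) = -1, matching the cycle-count sign.

-1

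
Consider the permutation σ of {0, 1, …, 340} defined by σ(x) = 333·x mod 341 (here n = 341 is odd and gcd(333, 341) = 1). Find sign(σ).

-1

Start at x=339: 339 → 16 → 213 → 1 → 333 → 64 → 170 → … (one orbit).
Cycle lengths of π_333 on ℤ/341ℤ: [10, 10, 10, 10, 10, 10, 10, 10, 10, 10, 10, 10, 10, 10, 10, 10, 10, 10, 10, 10, 10, 10, 10, 10, 10, 10, 10, 10, 10, 10, 10, 10, 10, 5, 5, 1]; 36 cycles in total.
341 − 36 = 305 transpositions; sign(π) = (−1)^305 = -1.
Via Zolotarev, sign(π_{333}) = (333|341) = -1.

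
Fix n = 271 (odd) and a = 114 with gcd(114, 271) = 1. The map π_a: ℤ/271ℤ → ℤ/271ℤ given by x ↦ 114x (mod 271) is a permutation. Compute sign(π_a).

Orbit of 238 under x↦114x: [238, 32, 125, 158, 126, 1, 114]… (length divides ord_271(114)).
Cycle lengths of π_114 on ℤ/271ℤ: [27, 27, 27, 27, 27, 27, 27, 27, 27, 27, 1]; 11 cycles in total.
271 − 11 = 260 transpositions; sign(π) = (−1)^260 = +1.

+1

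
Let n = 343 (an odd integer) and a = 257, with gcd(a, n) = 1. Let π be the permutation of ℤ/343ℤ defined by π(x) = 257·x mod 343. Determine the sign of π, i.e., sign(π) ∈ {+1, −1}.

-1

Orbit of 146 under x↦257x: [146, 135, 52, 330, 89, 235, 27]… (length divides ord_343(257)).
Cycle type of π: 294 + 42 + 6 + 1; total 4 cycles.
sign(π) = (−1)^{n − #cycles} = (−1)^{343−4} = (−1)^339 = -1.
Zolotarev: (257|343) = -1, matching the cycle-count sign.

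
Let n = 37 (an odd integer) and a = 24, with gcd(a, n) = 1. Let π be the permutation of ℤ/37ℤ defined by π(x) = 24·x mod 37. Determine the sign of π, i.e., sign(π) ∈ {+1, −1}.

Trace 11: π^k(11) = [11, 5, 9, 31, 4, 22, 10] for k=0..6.
2 cycles of lengths [36, 1].
n − c = 37 − 2 = 35; sign = (−1)^35 = -1.
The Jacobi symbol (24|37) = -1 (Zolotarev) agrees.

-1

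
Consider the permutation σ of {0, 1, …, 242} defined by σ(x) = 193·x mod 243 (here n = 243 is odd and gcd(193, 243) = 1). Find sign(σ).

Trace 82: π^k(82) = [82, 31, 151, 226, 121, 25, 208] for k=0..6.
Cycle lengths of π_193 on ℤ/243ℤ: [81, 81, 27, 27, 9, 9, 3, 3, 1, 1, 1]; 11 cycles in total.
11 cycles on 243: each ℓ→(−1)^(ℓ−1), product (−1)^232 = +1.
(193|243)_J = +1 (Zolotarev's lemma cross-check).

+1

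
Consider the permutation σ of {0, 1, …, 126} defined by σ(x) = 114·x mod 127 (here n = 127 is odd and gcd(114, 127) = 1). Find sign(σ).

-1

Start at x=9: 9 → 10 → 124 → 39 → 1 → 114 → 42 → … (one orbit).
The orbit structure of x ↦ 114x mod 127: 2 orbits of sizes [126, 1].
2 cycles on 127: each ℓ→(−1)^(ℓ−1), product (−1)^125 = -1.
The Jacobi symbol (114|127) = -1 (Zolotarev) agrees.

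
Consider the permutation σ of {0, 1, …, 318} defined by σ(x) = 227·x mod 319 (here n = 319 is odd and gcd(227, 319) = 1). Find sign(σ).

-1

Orbit of 255 under x↦227x: [255, 146, 285, 257, 281, 306, 239]… (length divides ord_319(227)).
Decompose π into cycles: lengths [70, 70, 70, 70, 10, 7, 7, 7, 7, 1] (10 cycles, including the fixed point 0).
With 10 cycles on 319 points, sign = (−1)^{319−10} = -1.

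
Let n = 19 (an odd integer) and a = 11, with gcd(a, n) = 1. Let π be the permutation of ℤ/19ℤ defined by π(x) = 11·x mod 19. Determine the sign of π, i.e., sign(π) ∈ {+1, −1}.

+1

Trace 7: π^k(7) = [7, 1, 11] for k=0..2.
The orbit structure of x ↦ 11x mod 19: 7 orbits of sizes [3, 3, 3, 3, 3, 3, 1].
19 − 7 = 12 transpositions; sign(π) = (−1)^12 = +1.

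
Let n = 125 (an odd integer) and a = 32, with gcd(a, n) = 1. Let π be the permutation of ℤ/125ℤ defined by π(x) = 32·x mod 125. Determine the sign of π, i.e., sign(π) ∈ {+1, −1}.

-1

Start at x=32: 32 → 24 → 18 → 76 → 57 → 74 → 118 → … (one orbit).
12 cycles of lengths [20, 20, 20, 20, 20, 4, 4, 4, 4, 4, 4, 1].
Σ(ℓ_i−1) = 125−12 = 113; sign = (−1)^113 = -1.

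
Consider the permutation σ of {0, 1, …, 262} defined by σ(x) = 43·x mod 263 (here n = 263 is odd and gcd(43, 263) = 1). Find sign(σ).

Orbit of 66 under x↦43x: [66, 208, 2, 86, 16, 162, 128]… (length divides ord_263(43)).
The orbit structure of x ↦ 43x mod 263: 3 orbits of sizes [131, 131, 1].
With 3 cycles on 263 points, sign = (−1)^{263−3} = +1.
The Jacobi symbol (43|263) = +1 (Zolotarev) agrees.

+1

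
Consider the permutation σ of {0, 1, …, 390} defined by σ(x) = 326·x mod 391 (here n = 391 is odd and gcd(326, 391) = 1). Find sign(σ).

-1

Start at x=246: 246 → 41 → 72 → 12 → 2 → 261 → 239 → … (one orbit).
Cycle type of π: 176×2 + 16 + 11×2 + 1; total 6 cycles.
sign(π) = (−1)^{n − #cycles} = (−1)^{391−6} = (−1)^385 = -1.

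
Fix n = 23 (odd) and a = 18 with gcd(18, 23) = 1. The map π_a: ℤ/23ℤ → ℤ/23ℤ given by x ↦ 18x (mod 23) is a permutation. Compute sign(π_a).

+1

Start at x=12: 12 → 9 → 1 → 18 → 2 → 13 → 4 → … (one orbit).
The orbit structure of x ↦ 18x mod 23: 3 orbits of sizes [11, 11, 1].
Σ(ℓ_i−1) = 23−3 = 20; sign = (−1)^20 = +1.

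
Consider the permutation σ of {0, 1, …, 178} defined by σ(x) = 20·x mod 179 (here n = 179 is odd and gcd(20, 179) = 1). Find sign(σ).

Trace 1: π^k(1) = [1, 20, 42, 124, 153, 17, 161] for k=0..6.
3 cycles of lengths [89, 89, 1].
179 − 3 = 176 transpositions; sign(π) = (−1)^176 = +1.
Via Zolotarev, sign(π_{20}) = (20|179) = +1.

+1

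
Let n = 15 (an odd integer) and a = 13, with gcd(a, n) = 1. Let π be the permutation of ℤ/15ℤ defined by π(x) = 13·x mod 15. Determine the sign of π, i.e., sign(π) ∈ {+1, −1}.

Orbit of 7 under x↦13x: [7, 1, 13, 4]… (length divides ord_15(13)).
Cycle type of π: 4×3 + 1×3; total 6 cycles.
sign(π) = (−1)^{n − #cycles} = (−1)^{15−6} = (−1)^9 = -1.
(13|15)_J = -1 (Zolotarev's lemma cross-check).

-1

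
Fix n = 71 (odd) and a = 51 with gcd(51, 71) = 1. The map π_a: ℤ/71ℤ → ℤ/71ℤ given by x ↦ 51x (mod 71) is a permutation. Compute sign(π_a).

-1

Orbit of 32 under x↦51x: [32, 70, 20, 26, 48, 34, 30]… (length divides ord_71(51)).
6 cycles of lengths [14, 14, 14, 14, 14, 1].
sign(π) = (−1)^{n − #cycles} = (−1)^{71−6} = (−1)^65 = -1.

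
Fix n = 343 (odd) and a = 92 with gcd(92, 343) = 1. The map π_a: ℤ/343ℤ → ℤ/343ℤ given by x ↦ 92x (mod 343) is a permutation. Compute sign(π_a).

+1

Orbit of 92 under x↦92x: [92, 232, 78, 316, 260, 253, 295]… (length divides ord_343(92)).
Cycle type of π: 49×6 + 7×6 + 1×7; total 19 cycles.
sign(π) = (−1)^{n − #cycles} = (−1)^{343−19} = (−1)^324 = +1.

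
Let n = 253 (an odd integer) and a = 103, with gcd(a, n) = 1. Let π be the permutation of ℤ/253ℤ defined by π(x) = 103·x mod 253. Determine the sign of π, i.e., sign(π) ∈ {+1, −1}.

-1

Start at x=86: 86 → 3 → 56 → 202 → 60 → 108 → 245 → … (one orbit).
Cycle type of π: 110×2 + 22 + 5×2 + 1; total 6 cycles.
sign(π) = (−1)^{n − #cycles} = (−1)^{253−6} = (−1)^247 = -1.
(103|253)_J = -1 (Zolotarev's lemma cross-check).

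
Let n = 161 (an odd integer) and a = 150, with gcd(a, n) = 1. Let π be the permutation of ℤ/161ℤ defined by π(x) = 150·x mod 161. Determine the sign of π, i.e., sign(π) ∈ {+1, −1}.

-1

Start at x=121: 121 → 118 → 151 → 110 → 78 → 108 → 100 → … (one orbit).
Cycle lengths of π_150 on ℤ/161ℤ: [66, 66, 11, 11, 6, 1]; 6 cycles in total.
6 cycles on 161: each ℓ→(−1)^(ℓ−1), product (−1)^155 = -1.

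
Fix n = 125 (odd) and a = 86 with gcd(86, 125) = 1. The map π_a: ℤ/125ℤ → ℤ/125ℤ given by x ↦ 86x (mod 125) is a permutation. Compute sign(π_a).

Trace 121: π^k(121) = [121, 31, 41, 26, 111, 46, 81] for k=0..6.
π_86 has 13 disjoint cycles with lengths [25, 25, 25, 25, 5, 5, 5, 5, 1, 1, 1, 1, 1] on {0,…,124}.
Σ(ℓ_i−1) = 125−13 = 112; sign = (−1)^112 = +1.
(86|125)_J = +1 (Zolotarev's lemma cross-check).

+1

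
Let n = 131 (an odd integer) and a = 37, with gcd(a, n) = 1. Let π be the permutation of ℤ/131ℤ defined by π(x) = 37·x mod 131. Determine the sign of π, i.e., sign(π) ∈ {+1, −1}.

Orbit of 22 under x↦37x: [22, 28, 119, 80, 78, 4, 17]… (length divides ord_131(37)).
2 cycles of lengths [130, 1].
Σ(ℓ_i−1) = 131−2 = 129; sign = (−1)^129 = -1.
The Jacobi symbol (37|131) = -1 (Zolotarev) agrees.

-1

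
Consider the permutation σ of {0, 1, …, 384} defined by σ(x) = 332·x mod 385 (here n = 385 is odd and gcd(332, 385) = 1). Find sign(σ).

-1

Start at x=324: 324 → 153 → 361 → 117 → 344 → 248 → 331 → … (one orbit).
Cycle type of π: 60×4 + 30×2 + 20×2 + 12×2 + 10 + 6 + 4 + 1; total 14 cycles.
sign(π) = (−1)^{n − #cycles} = (−1)^{385−14} = (−1)^371 = -1.
Zolotarev: (332|385) = -1, matching the cycle-count sign.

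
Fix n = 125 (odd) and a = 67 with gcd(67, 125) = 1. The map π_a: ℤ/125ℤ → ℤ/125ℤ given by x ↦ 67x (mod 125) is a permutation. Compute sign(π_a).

-1

Trace 17: π^k(17) = [17, 14, 63, 96, 57, 69, 123] for k=0..6.
4 cycles of lengths [100, 20, 4, 1].
sign(π) = (−1)^{n − #cycles} = (−1)^{125−4} = (−1)^121 = -1.
(67|125)_J = -1 (Zolotarev's lemma cross-check).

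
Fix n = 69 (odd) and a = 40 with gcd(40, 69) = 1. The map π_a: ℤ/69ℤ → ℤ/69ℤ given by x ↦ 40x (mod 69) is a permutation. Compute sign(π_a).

-1

Start at x=31: 31 → 67 → 58 → 43 → 64 → 7 → 4 → … (one orbit).
The orbit structure of x ↦ 40x mod 69: 6 orbits of sizes [22, 22, 22, 1, 1, 1].
sign(π) = (−1)^{n − #cycles} = (−1)^{69−6} = (−1)^63 = -1.
Zolotarev: (40|69) = -1, matching the cycle-count sign.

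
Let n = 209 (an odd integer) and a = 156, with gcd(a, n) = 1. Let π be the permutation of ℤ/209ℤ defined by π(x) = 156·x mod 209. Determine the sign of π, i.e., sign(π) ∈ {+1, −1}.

Trace 118: π^k(118) = [118, 16, 197, 9, 150, 201, 6] for k=0..6.
The orbit structure of x ↦ 156x mod 209: 6 orbits of sizes [90, 90, 10, 9, 9, 1].
6 cycles on 209: each ℓ→(−1)^(ℓ−1), product (−1)^203 = -1.
(156|209)_J = -1 (Zolotarev's lemma cross-check).

-1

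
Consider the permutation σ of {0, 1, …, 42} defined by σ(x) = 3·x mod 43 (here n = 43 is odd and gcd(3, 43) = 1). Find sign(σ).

-1

Start at x=22: 22 → 23 → 26 → 35 → 19 → 14 → 42 → … (one orbit).
Cycle lengths of π_3 on ℤ/43ℤ: [42, 1]; 2 cycles in total.
n − c = 43 − 2 = 41; sign = (−1)^41 = -1.
The Jacobi symbol (3|43) = -1 (Zolotarev) agrees.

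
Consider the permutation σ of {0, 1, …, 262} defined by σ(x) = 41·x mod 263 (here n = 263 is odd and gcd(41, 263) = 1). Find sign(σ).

Trace 136: π^k(136) = [136, 53, 69, 199, 6, 246, 92] for k=0..6.
π_41 has 2 disjoint cycles with lengths [262, 1] on {0,…,262}.
With 2 cycles on 263 points, sign = (−1)^{263−2} = -1.

-1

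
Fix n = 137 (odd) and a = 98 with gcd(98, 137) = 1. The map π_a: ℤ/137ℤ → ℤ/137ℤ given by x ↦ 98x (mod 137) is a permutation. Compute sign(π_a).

Start at x=119: 119 → 17 → 22 → 101 → 34 → 44 → 65 → … (one orbit).
Cycle type of π: 68×2 + 1; total 3 cycles.
Σ(ℓ_i−1) = 137−3 = 134; sign = (−1)^134 = +1.
The Jacobi symbol (98|137) = +1 (Zolotarev) agrees.

+1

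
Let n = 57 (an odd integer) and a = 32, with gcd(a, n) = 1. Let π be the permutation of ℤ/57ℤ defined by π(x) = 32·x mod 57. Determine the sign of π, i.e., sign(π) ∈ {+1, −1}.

Trace 41: π^k(41) = [41, 1, 32, 55, 50, 4, 14] for k=0..6.
Decompose π into cycles: lengths [18, 18, 18, 2, 1] (5 cycles, including the fixed point 0).
sign(π) = (−1)^{n − #cycles} = (−1)^{57−5} = (−1)^52 = +1.
(32|57)_J = +1 (Zolotarev's lemma cross-check).

+1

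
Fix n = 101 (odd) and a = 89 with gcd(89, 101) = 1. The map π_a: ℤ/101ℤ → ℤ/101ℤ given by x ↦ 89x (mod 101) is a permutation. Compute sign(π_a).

Orbit of 100 under x↦89x: [100, 12, 58, 11, 70, 69, 81]… (length divides ord_101(89)).
The orbit structure of x ↦ 89x mod 101: 2 orbits of sizes [100, 1].
101 − 2 = 99 transpositions; sign(π) = (−1)^99 = -1.
Check: (89/101) = -1 by Zolotarev.

-1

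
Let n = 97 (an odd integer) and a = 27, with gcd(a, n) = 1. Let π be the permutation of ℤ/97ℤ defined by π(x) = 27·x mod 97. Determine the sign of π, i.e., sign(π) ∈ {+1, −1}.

Start at x=89: 89 → 75 → 85 → 64 → 79 → 96 → 70 → … (one orbit).
The orbit structure of x ↦ 27x mod 97: 7 orbits of sizes [16, 16, 16, 16, 16, 16, 1].
n − c = 97 − 7 = 90; sign = (−1)^90 = +1.
Zolotarev: (27|97) = +1, matching the cycle-count sign.

+1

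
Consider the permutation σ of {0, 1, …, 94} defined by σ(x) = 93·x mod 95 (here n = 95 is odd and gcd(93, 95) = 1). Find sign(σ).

-1

Start at x=7: 7 → 81 → 28 → 39 → 17 → 61 → 68 → … (one orbit).
Decompose π into cycles: lengths [36, 36, 9, 9, 4, 1] (6 cycles, including the fixed point 0).
Σ(ℓ_i−1) = 95−6 = 89; sign = (−1)^89 = -1.
Check: (93/95) = -1 by Zolotarev.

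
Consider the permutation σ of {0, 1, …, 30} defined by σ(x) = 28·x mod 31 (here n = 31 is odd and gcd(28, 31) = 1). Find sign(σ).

+1

Trace 25: π^k(25) = [25, 18, 8, 7, 10, 1, 28] for k=0..6.
Decompose π into cycles: lengths [15, 15, 1] (3 cycles, including the fixed point 0).
3 cycles on 31: each ℓ→(−1)^(ℓ−1), product (−1)^28 = +1.
The Jacobi symbol (28|31) = +1 (Zolotarev) agrees.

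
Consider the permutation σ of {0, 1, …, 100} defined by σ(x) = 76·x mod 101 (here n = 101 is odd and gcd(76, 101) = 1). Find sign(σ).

Orbit of 80 under x↦76x: [80, 20, 5, 77, 95, 49, 88]… (length divides ord_101(76)).
Cycle type of π: 50×2 + 1; total 3 cycles.
3 cycles on 101: each ℓ→(−1)^(ℓ−1), product (−1)^98 = +1.

+1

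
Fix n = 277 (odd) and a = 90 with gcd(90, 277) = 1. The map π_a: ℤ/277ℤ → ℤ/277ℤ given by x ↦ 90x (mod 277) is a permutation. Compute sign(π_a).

+1

Trace 218: π^k(218) = [218, 230, 202, 175, 238, 91, 157] for k=0..6.
Cycle lengths of π_90 on ℤ/277ℤ: [69, 69, 69, 69, 1]; 5 cycles in total.
Σ(ℓ_i−1) = 277−5 = 272; sign = (−1)^272 = +1.
The Jacobi symbol (90|277) = +1 (Zolotarev) agrees.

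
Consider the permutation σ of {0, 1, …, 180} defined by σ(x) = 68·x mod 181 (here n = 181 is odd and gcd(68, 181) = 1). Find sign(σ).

Trace 71: π^k(71) = [71, 122, 151, 132, 107, 36, 95] for k=0..6.
The orbit structure of x ↦ 68x mod 181: 4 orbits of sizes [60, 60, 60, 1].
4 cycles on 181: each ℓ→(−1)^(ℓ−1), product (−1)^177 = -1.
Check: (68/181) = -1 by Zolotarev.

-1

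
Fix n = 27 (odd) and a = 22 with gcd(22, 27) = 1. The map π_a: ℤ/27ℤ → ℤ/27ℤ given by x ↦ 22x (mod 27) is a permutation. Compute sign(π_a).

+1

Start at x=1: 1 → 22 → 25 → 10 → 4 → 7 → 19 → … (one orbit).
π_22 has 7 disjoint cycles with lengths [9, 9, 3, 3, 1, 1, 1] on {0,…,26}.
sign(π) = (−1)^{n − #cycles} = (−1)^{27−7} = (−1)^20 = +1.
Via Zolotarev, sign(π_{22}) = (22|27) = +1.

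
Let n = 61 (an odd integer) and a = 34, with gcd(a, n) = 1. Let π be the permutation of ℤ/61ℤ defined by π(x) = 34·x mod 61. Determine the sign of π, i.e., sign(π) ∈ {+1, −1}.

Trace 9: π^k(9) = [9, 1, 34, 58, 20] for k=0..4.
Decompose π into cycles: lengths [5, 5, 5, 5, 5, 5, 5, 5, 5, 5, 5, 5, 1] (13 cycles, including the fixed point 0).
sign(π) = (−1)^{n − #cycles} = (−1)^{61−13} = (−1)^48 = +1.
Via Zolotarev, sign(π_{34}) = (34|61) = +1.

+1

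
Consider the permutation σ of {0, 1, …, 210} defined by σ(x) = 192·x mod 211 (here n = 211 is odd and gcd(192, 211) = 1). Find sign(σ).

Trace 55: π^k(55) = [55, 10, 21, 23, 196, 74, 71] for k=0..6.
The orbit structure of x ↦ 192x mod 211: 8 orbits of sizes [30, 30, 30, 30, 30, 30, 30, 1].
211 − 8 = 203 transpositions; sign(π) = (−1)^203 = -1.
The Jacobi symbol (192|211) = -1 (Zolotarev) agrees.

-1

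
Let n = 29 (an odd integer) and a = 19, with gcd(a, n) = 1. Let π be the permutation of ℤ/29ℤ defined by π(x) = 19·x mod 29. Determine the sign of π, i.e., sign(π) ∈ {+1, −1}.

-1

Start at x=15: 15 → 24 → 21 → 22 → 12 → 25 → 11 → … (one orbit).
The orbit structure of x ↦ 19x mod 29: 2 orbits of sizes [28, 1].
Σ(ℓ_i−1) = 29−2 = 27; sign = (−1)^27 = -1.
Zolotarev: (19|29) = -1, matching the cycle-count sign.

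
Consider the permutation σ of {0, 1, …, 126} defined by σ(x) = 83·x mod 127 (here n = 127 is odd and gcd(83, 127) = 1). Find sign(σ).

Start at x=111: 111 → 69 → 12 → 107 → 118 → 15 → 102 → … (one orbit).
π_83 has 2 disjoint cycles with lengths [126, 1] on {0,…,126}.
Σ(ℓ_i−1) = 127−2 = 125; sign = (−1)^125 = -1.

-1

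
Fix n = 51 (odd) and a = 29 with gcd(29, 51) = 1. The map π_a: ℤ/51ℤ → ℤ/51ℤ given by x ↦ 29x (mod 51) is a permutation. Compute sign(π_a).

+1

Start at x=20: 20 → 19 → 41 → 16 → 5 → 43 → 23 → … (one orbit).
Decompose π into cycles: lengths [16, 16, 16, 2, 1] (5 cycles, including the fixed point 0).
Σ(ℓ_i−1) = 51−5 = 46; sign = (−1)^46 = +1.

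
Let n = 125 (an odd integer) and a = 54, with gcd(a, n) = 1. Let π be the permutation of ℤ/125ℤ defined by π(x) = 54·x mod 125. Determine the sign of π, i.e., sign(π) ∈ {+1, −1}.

Trace 99: π^k(99) = [99, 96, 59, 61, 44, 1, 54] for k=0..6.
Cycle type of π: 50×2 + 10×2 + 2×2 + 1; total 7 cycles.
With 7 cycles on 125 points, sign = (−1)^{125−7} = +1.

+1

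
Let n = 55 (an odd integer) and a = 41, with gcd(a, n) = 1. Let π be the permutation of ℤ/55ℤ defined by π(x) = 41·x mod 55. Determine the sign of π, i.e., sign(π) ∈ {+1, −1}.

-1

Trace 1: π^k(1) = [1, 41, 31, 6, 26, 21, 36] for k=0..6.
Cycle type of π: 10×5 + 1×5; total 10 cycles.
10 cycles on 55: each ℓ→(−1)^(ℓ−1), product (−1)^45 = -1.
(41|55)_J = -1 (Zolotarev's lemma cross-check).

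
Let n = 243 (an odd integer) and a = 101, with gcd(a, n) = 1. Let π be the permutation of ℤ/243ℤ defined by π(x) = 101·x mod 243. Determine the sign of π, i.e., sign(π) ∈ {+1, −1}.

-1

Orbit of 100 under x↦101x: [100, 137, 229, 44, 70, 23, 136]… (length divides ord_243(101)).
π_101 has 6 disjoint cycles with lengths [162, 54, 18, 6, 2, 1] on {0,…,242}.
6 cycles on 243: each ℓ→(−1)^(ℓ−1), product (−1)^237 = -1.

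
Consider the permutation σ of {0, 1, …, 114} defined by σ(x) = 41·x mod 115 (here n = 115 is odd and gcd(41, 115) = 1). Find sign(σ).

Trace 31: π^k(31) = [31, 6, 16, 81, 101, 1, 41] for k=0..6.
Decompose π into cycles: lengths [11, 11, 11, 11, 11, 11, 11, 11, 11, 11, 1, 1, 1, 1, 1] (15 cycles, including the fixed point 0).
With 15 cycles on 115 points, sign = (−1)^{115−15} = +1.

+1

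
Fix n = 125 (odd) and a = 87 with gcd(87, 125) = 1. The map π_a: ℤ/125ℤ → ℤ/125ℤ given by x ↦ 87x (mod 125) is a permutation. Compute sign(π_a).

Trace 59: π^k(59) = [59, 8, 71, 52, 24, 88, 31] for k=0..6.
π_87 has 4 disjoint cycles with lengths [100, 20, 4, 1] on {0,…,124}.
Σ(ℓ_i−1) = 125−4 = 121; sign = (−1)^121 = -1.
Zolotarev: (87|125) = -1, matching the cycle-count sign.

-1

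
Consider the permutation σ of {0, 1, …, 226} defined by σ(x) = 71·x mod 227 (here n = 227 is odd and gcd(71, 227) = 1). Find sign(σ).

Orbit of 70 under x↦71x: [70, 203, 112, 7, 43, 102, 205]… (length divides ord_227(71)).
Cycle type of π: 113×2 + 1; total 3 cycles.
Σ(ℓ_i−1) = 227−3 = 224; sign = (−1)^224 = +1.
(71|227)_J = +1 (Zolotarev's lemma cross-check).

+1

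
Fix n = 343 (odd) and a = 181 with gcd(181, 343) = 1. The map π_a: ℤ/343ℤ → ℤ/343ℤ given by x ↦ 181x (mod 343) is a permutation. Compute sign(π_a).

Orbit of 251 under x↦181x: [251, 155, 272, 183, 195, 309, 20]… (length divides ord_343(181)).
The orbit structure of x ↦ 181x mod 343: 10 orbits of sizes [98, 98, 98, 14, 14, 14, 2, 2, 2, 1].
10 cycles on 343: each ℓ→(−1)^(ℓ−1), product (−1)^333 = -1.

-1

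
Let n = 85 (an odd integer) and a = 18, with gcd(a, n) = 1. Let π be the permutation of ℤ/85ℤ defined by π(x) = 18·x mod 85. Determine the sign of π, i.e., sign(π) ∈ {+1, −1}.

-1

Trace 18: π^k(18) = [18, 69, 52, 1] for k=0..3.
Cycle type of π: 4×17 + 1×17; total 34 cycles.
sign(π) = (−1)^{n − #cycles} = (−1)^{85−34} = (−1)^51 = -1.
The Jacobi symbol (18|85) = -1 (Zolotarev) agrees.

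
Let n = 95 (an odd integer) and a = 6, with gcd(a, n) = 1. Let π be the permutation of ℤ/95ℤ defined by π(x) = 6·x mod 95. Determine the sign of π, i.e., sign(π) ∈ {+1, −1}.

+1

Start at x=36: 36 → 26 → 61 → 81 → 11 → 66 → 16 → … (one orbit).
Cycle lengths of π_6 on ℤ/95ℤ: [9, 9, 9, 9, 9, 9, 9, 9, 9, 9, 1, 1, 1, 1, 1]; 15 cycles in total.
15 cycles on 95: each ℓ→(−1)^(ℓ−1), product (−1)^80 = +1.
Zolotarev: (6|95) = +1, matching the cycle-count sign.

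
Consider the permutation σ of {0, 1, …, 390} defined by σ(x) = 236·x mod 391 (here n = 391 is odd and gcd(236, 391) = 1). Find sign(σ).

Start at x=280: 280 → 1 → 236 → 174 → 9 → 169 → 2 → … (one orbit).
Decompose π into cycles: lengths [88, 88, 88, 88, 11, 11, 8, 8, 1] (9 cycles, including the fixed point 0).
sign(π) = (−1)^{n − #cycles} = (−1)^{391−9} = (−1)^382 = +1.
(236|391)_J = +1 (Zolotarev's lemma cross-check).

+1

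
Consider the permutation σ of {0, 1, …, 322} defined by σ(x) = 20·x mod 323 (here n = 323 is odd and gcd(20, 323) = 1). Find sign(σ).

-1

Start at x=248: 248 → 115 → 39 → 134 → 96 → 305 → 286 → … (one orbit).
π_20 has 38 disjoint cycles with lengths [16, 16, 16, 16, 16, 16, 16, 16, 16, 16, 16, 16, 16, 16, 16, 16, 16, 16, 16, 1, 1, 1, 1, 1, 1, 1, 1, 1, 1, 1, 1, 1, 1, 1, 1, 1, 1, 1] on {0,…,322}.
With 38 cycles on 323 points, sign = (−1)^{323−38} = -1.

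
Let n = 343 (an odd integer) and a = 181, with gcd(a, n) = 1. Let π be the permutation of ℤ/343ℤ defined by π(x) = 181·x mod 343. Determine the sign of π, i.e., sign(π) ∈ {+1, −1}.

-1

Orbit of 309 under x↦181x: [309, 20, 190, 90, 169, 62, 246]… (length divides ord_343(181)).
Cycle lengths of π_181 on ℤ/343ℤ: [98, 98, 98, 14, 14, 14, 2, 2, 2, 1]; 10 cycles in total.
Σ(ℓ_i−1) = 343−10 = 333; sign = (−1)^333 = -1.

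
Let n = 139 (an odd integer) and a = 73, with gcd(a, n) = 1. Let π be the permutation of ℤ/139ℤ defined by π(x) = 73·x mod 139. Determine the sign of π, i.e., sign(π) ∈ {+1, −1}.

Orbit of 98 under x↦73x: [98, 65, 19, 136, 59, 137, 132]… (length divides ord_139(73)).
Cycle lengths of π_73 on ℤ/139ℤ: [138, 1]; 2 cycles in total.
139 − 2 = 137 transpositions; sign(π) = (−1)^137 = -1.
Via Zolotarev, sign(π_{73}) = (73|139) = -1.

-1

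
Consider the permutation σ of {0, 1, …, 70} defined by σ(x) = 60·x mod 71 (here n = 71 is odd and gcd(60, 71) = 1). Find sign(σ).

+1

Start at x=8: 8 → 54 → 45 → 2 → 49 → 29 → 36 → … (one orbit).
The orbit structure of x ↦ 60x mod 71: 3 orbits of sizes [35, 35, 1].
3 cycles on 71: each ℓ→(−1)^(ℓ−1), product (−1)^68 = +1.
(60|71)_J = +1 (Zolotarev's lemma cross-check).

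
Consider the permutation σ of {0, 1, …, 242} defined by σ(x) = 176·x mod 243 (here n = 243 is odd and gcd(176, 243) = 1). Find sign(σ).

Orbit of 233 under x↦176x: [233, 184, 65, 19, 185, 241, 134]… (length divides ord_243(176)).
Decompose π into cycles: lengths [162, 54, 18, 6, 2, 1] (6 cycles, including the fixed point 0).
243 − 6 = 237 transpositions; sign(π) = (−1)^237 = -1.
Via Zolotarev, sign(π_{176}) = (176|243) = -1.

-1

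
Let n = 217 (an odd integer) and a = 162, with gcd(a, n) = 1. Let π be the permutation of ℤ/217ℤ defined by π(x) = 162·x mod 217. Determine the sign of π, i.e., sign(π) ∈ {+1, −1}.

+1

Start at x=78: 78 → 50 → 71 → 1 → 162 → 204 → 64 → … (one orbit).
The orbit structure of x ↦ 162x mod 217: 21 orbits of sizes [15, 15, 15, 15, 15, 15, 15, 15, 15, 15, 15, 15, 15, 15, 1, 1, 1, 1, 1, 1, 1].
n − c = 217 − 21 = 196; sign = (−1)^196 = +1.
(162|217)_J = +1 (Zolotarev's lemma cross-check).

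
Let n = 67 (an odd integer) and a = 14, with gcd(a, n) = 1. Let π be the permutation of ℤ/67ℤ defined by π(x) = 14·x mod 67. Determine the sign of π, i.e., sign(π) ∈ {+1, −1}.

+1

Start at x=62: 62 → 64 → 25 → 15 → 9 → 59 → 22 → … (one orbit).
Cycle lengths of π_14 on ℤ/67ℤ: [11, 11, 11, 11, 11, 11, 1]; 7 cycles in total.
7 cycles on 67: each ℓ→(−1)^(ℓ−1), product (−1)^60 = +1.
(14|67)_J = +1 (Zolotarev's lemma cross-check).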